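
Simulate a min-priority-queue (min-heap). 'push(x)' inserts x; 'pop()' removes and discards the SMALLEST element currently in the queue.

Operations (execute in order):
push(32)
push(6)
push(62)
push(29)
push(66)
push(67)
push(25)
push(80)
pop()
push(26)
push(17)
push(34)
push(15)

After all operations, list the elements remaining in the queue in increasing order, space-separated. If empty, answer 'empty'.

Answer: 15 17 25 26 29 32 34 62 66 67 80

Derivation:
push(32): heap contents = [32]
push(6): heap contents = [6, 32]
push(62): heap contents = [6, 32, 62]
push(29): heap contents = [6, 29, 32, 62]
push(66): heap contents = [6, 29, 32, 62, 66]
push(67): heap contents = [6, 29, 32, 62, 66, 67]
push(25): heap contents = [6, 25, 29, 32, 62, 66, 67]
push(80): heap contents = [6, 25, 29, 32, 62, 66, 67, 80]
pop() → 6: heap contents = [25, 29, 32, 62, 66, 67, 80]
push(26): heap contents = [25, 26, 29, 32, 62, 66, 67, 80]
push(17): heap contents = [17, 25, 26, 29, 32, 62, 66, 67, 80]
push(34): heap contents = [17, 25, 26, 29, 32, 34, 62, 66, 67, 80]
push(15): heap contents = [15, 17, 25, 26, 29, 32, 34, 62, 66, 67, 80]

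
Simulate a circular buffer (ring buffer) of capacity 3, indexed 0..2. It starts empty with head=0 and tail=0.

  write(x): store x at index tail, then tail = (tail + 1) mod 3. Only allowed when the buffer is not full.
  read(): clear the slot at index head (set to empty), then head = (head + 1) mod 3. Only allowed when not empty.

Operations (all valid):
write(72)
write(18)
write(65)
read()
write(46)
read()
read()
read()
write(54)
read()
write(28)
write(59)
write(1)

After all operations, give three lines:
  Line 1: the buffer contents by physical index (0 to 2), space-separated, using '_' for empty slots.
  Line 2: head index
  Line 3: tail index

write(72): buf=[72 _ _], head=0, tail=1, size=1
write(18): buf=[72 18 _], head=0, tail=2, size=2
write(65): buf=[72 18 65], head=0, tail=0, size=3
read(): buf=[_ 18 65], head=1, tail=0, size=2
write(46): buf=[46 18 65], head=1, tail=1, size=3
read(): buf=[46 _ 65], head=2, tail=1, size=2
read(): buf=[46 _ _], head=0, tail=1, size=1
read(): buf=[_ _ _], head=1, tail=1, size=0
write(54): buf=[_ 54 _], head=1, tail=2, size=1
read(): buf=[_ _ _], head=2, tail=2, size=0
write(28): buf=[_ _ 28], head=2, tail=0, size=1
write(59): buf=[59 _ 28], head=2, tail=1, size=2
write(1): buf=[59 1 28], head=2, tail=2, size=3

Answer: 59 1 28
2
2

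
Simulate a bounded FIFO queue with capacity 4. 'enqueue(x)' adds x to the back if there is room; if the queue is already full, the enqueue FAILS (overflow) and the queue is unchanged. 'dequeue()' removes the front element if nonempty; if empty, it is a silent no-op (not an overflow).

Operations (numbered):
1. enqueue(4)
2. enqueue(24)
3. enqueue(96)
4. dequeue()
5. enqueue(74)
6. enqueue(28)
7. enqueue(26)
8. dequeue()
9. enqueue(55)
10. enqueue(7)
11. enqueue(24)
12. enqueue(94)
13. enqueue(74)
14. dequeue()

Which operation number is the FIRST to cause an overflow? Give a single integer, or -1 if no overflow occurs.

Answer: 7

Derivation:
1. enqueue(4): size=1
2. enqueue(24): size=2
3. enqueue(96): size=3
4. dequeue(): size=2
5. enqueue(74): size=3
6. enqueue(28): size=4
7. enqueue(26): size=4=cap → OVERFLOW (fail)
8. dequeue(): size=3
9. enqueue(55): size=4
10. enqueue(7): size=4=cap → OVERFLOW (fail)
11. enqueue(24): size=4=cap → OVERFLOW (fail)
12. enqueue(94): size=4=cap → OVERFLOW (fail)
13. enqueue(74): size=4=cap → OVERFLOW (fail)
14. dequeue(): size=3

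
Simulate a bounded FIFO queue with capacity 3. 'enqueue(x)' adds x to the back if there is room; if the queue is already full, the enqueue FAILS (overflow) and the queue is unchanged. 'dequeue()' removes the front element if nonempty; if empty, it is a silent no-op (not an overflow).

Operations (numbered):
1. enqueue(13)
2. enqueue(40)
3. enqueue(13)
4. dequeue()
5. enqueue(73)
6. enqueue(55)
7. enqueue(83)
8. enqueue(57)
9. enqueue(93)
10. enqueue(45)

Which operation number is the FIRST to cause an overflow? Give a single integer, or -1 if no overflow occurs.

1. enqueue(13): size=1
2. enqueue(40): size=2
3. enqueue(13): size=3
4. dequeue(): size=2
5. enqueue(73): size=3
6. enqueue(55): size=3=cap → OVERFLOW (fail)
7. enqueue(83): size=3=cap → OVERFLOW (fail)
8. enqueue(57): size=3=cap → OVERFLOW (fail)
9. enqueue(93): size=3=cap → OVERFLOW (fail)
10. enqueue(45): size=3=cap → OVERFLOW (fail)

Answer: 6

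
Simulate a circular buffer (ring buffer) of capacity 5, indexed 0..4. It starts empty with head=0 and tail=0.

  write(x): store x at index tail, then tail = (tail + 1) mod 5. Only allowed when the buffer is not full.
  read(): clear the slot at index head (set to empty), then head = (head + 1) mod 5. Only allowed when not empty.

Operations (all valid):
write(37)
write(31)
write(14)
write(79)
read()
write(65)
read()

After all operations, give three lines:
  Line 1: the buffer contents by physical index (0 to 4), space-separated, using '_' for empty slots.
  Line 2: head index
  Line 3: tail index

Answer: _ _ 14 79 65
2
0

Derivation:
write(37): buf=[37 _ _ _ _], head=0, tail=1, size=1
write(31): buf=[37 31 _ _ _], head=0, tail=2, size=2
write(14): buf=[37 31 14 _ _], head=0, tail=3, size=3
write(79): buf=[37 31 14 79 _], head=0, tail=4, size=4
read(): buf=[_ 31 14 79 _], head=1, tail=4, size=3
write(65): buf=[_ 31 14 79 65], head=1, tail=0, size=4
read(): buf=[_ _ 14 79 65], head=2, tail=0, size=3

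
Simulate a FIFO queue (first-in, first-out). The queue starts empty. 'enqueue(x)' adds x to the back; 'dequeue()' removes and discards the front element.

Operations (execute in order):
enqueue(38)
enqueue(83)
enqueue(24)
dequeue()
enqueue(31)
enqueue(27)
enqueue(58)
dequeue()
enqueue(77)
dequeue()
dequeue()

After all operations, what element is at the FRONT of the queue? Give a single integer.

Answer: 27

Derivation:
enqueue(38): queue = [38]
enqueue(83): queue = [38, 83]
enqueue(24): queue = [38, 83, 24]
dequeue(): queue = [83, 24]
enqueue(31): queue = [83, 24, 31]
enqueue(27): queue = [83, 24, 31, 27]
enqueue(58): queue = [83, 24, 31, 27, 58]
dequeue(): queue = [24, 31, 27, 58]
enqueue(77): queue = [24, 31, 27, 58, 77]
dequeue(): queue = [31, 27, 58, 77]
dequeue(): queue = [27, 58, 77]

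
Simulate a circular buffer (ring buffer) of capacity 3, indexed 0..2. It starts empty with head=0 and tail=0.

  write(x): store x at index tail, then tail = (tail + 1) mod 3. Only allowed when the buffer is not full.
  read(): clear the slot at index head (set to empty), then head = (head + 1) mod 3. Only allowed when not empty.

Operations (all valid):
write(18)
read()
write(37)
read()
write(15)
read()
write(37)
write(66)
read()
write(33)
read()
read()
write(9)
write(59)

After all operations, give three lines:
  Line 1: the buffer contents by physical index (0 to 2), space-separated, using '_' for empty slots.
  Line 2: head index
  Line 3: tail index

write(18): buf=[18 _ _], head=0, tail=1, size=1
read(): buf=[_ _ _], head=1, tail=1, size=0
write(37): buf=[_ 37 _], head=1, tail=2, size=1
read(): buf=[_ _ _], head=2, tail=2, size=0
write(15): buf=[_ _ 15], head=2, tail=0, size=1
read(): buf=[_ _ _], head=0, tail=0, size=0
write(37): buf=[37 _ _], head=0, tail=1, size=1
write(66): buf=[37 66 _], head=0, tail=2, size=2
read(): buf=[_ 66 _], head=1, tail=2, size=1
write(33): buf=[_ 66 33], head=1, tail=0, size=2
read(): buf=[_ _ 33], head=2, tail=0, size=1
read(): buf=[_ _ _], head=0, tail=0, size=0
write(9): buf=[9 _ _], head=0, tail=1, size=1
write(59): buf=[9 59 _], head=0, tail=2, size=2

Answer: 9 59 _
0
2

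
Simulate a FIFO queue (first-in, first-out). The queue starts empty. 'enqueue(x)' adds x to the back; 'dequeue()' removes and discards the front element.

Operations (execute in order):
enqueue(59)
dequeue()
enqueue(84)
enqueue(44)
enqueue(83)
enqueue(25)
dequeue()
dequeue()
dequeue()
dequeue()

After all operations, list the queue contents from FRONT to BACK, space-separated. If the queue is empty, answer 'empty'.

Answer: empty

Derivation:
enqueue(59): [59]
dequeue(): []
enqueue(84): [84]
enqueue(44): [84, 44]
enqueue(83): [84, 44, 83]
enqueue(25): [84, 44, 83, 25]
dequeue(): [44, 83, 25]
dequeue(): [83, 25]
dequeue(): [25]
dequeue(): []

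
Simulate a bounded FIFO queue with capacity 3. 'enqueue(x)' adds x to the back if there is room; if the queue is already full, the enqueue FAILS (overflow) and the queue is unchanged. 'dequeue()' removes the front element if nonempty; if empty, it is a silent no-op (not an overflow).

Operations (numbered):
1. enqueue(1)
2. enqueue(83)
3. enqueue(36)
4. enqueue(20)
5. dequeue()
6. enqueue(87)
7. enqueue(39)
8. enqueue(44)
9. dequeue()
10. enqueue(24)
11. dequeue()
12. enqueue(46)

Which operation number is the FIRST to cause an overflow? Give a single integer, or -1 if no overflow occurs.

Answer: 4

Derivation:
1. enqueue(1): size=1
2. enqueue(83): size=2
3. enqueue(36): size=3
4. enqueue(20): size=3=cap → OVERFLOW (fail)
5. dequeue(): size=2
6. enqueue(87): size=3
7. enqueue(39): size=3=cap → OVERFLOW (fail)
8. enqueue(44): size=3=cap → OVERFLOW (fail)
9. dequeue(): size=2
10. enqueue(24): size=3
11. dequeue(): size=2
12. enqueue(46): size=3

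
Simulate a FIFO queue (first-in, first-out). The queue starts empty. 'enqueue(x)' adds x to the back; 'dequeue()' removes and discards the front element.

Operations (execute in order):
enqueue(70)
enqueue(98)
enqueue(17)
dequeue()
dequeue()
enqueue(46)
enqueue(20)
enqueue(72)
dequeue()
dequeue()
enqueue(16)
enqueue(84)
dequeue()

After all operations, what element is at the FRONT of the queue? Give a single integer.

Answer: 72

Derivation:
enqueue(70): queue = [70]
enqueue(98): queue = [70, 98]
enqueue(17): queue = [70, 98, 17]
dequeue(): queue = [98, 17]
dequeue(): queue = [17]
enqueue(46): queue = [17, 46]
enqueue(20): queue = [17, 46, 20]
enqueue(72): queue = [17, 46, 20, 72]
dequeue(): queue = [46, 20, 72]
dequeue(): queue = [20, 72]
enqueue(16): queue = [20, 72, 16]
enqueue(84): queue = [20, 72, 16, 84]
dequeue(): queue = [72, 16, 84]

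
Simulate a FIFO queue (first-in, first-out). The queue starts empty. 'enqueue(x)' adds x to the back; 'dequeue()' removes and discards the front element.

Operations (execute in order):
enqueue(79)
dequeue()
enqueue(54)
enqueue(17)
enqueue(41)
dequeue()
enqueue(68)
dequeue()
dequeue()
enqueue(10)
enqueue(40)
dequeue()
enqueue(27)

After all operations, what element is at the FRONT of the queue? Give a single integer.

enqueue(79): queue = [79]
dequeue(): queue = []
enqueue(54): queue = [54]
enqueue(17): queue = [54, 17]
enqueue(41): queue = [54, 17, 41]
dequeue(): queue = [17, 41]
enqueue(68): queue = [17, 41, 68]
dequeue(): queue = [41, 68]
dequeue(): queue = [68]
enqueue(10): queue = [68, 10]
enqueue(40): queue = [68, 10, 40]
dequeue(): queue = [10, 40]
enqueue(27): queue = [10, 40, 27]

Answer: 10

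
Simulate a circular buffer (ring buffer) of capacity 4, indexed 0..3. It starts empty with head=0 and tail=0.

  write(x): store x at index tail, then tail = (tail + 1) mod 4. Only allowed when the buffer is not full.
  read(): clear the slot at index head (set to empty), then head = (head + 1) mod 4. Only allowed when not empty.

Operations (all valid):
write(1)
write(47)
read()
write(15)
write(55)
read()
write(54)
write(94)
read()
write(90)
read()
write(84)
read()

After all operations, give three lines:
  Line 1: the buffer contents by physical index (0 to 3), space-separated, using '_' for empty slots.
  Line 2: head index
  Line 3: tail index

Answer: _ 94 90 84
1
0

Derivation:
write(1): buf=[1 _ _ _], head=0, tail=1, size=1
write(47): buf=[1 47 _ _], head=0, tail=2, size=2
read(): buf=[_ 47 _ _], head=1, tail=2, size=1
write(15): buf=[_ 47 15 _], head=1, tail=3, size=2
write(55): buf=[_ 47 15 55], head=1, tail=0, size=3
read(): buf=[_ _ 15 55], head=2, tail=0, size=2
write(54): buf=[54 _ 15 55], head=2, tail=1, size=3
write(94): buf=[54 94 15 55], head=2, tail=2, size=4
read(): buf=[54 94 _ 55], head=3, tail=2, size=3
write(90): buf=[54 94 90 55], head=3, tail=3, size=4
read(): buf=[54 94 90 _], head=0, tail=3, size=3
write(84): buf=[54 94 90 84], head=0, tail=0, size=4
read(): buf=[_ 94 90 84], head=1, tail=0, size=3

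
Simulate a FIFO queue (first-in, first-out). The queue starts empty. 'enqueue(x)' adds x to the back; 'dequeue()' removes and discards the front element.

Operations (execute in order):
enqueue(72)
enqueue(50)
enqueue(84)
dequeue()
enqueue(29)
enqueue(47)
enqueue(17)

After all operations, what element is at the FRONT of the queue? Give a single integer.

enqueue(72): queue = [72]
enqueue(50): queue = [72, 50]
enqueue(84): queue = [72, 50, 84]
dequeue(): queue = [50, 84]
enqueue(29): queue = [50, 84, 29]
enqueue(47): queue = [50, 84, 29, 47]
enqueue(17): queue = [50, 84, 29, 47, 17]

Answer: 50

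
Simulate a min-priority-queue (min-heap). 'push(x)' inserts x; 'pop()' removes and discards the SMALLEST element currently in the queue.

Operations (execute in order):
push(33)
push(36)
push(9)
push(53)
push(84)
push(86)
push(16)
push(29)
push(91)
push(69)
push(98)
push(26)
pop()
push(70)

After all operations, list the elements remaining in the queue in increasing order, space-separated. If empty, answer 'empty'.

push(33): heap contents = [33]
push(36): heap contents = [33, 36]
push(9): heap contents = [9, 33, 36]
push(53): heap contents = [9, 33, 36, 53]
push(84): heap contents = [9, 33, 36, 53, 84]
push(86): heap contents = [9, 33, 36, 53, 84, 86]
push(16): heap contents = [9, 16, 33, 36, 53, 84, 86]
push(29): heap contents = [9, 16, 29, 33, 36, 53, 84, 86]
push(91): heap contents = [9, 16, 29, 33, 36, 53, 84, 86, 91]
push(69): heap contents = [9, 16, 29, 33, 36, 53, 69, 84, 86, 91]
push(98): heap contents = [9, 16, 29, 33, 36, 53, 69, 84, 86, 91, 98]
push(26): heap contents = [9, 16, 26, 29, 33, 36, 53, 69, 84, 86, 91, 98]
pop() → 9: heap contents = [16, 26, 29, 33, 36, 53, 69, 84, 86, 91, 98]
push(70): heap contents = [16, 26, 29, 33, 36, 53, 69, 70, 84, 86, 91, 98]

Answer: 16 26 29 33 36 53 69 70 84 86 91 98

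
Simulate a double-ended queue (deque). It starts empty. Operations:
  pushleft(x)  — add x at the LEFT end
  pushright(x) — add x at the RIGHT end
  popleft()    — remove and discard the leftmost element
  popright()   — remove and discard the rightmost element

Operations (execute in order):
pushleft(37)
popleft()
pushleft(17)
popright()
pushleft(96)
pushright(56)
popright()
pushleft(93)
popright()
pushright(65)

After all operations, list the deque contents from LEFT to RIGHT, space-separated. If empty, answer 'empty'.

pushleft(37): [37]
popleft(): []
pushleft(17): [17]
popright(): []
pushleft(96): [96]
pushright(56): [96, 56]
popright(): [96]
pushleft(93): [93, 96]
popright(): [93]
pushright(65): [93, 65]

Answer: 93 65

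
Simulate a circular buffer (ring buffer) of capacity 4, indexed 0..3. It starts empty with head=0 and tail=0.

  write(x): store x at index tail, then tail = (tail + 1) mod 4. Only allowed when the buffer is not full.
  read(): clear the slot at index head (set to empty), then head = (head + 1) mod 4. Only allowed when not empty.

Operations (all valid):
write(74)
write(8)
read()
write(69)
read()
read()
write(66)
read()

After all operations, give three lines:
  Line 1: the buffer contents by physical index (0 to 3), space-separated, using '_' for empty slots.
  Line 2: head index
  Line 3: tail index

Answer: _ _ _ _
0
0

Derivation:
write(74): buf=[74 _ _ _], head=0, tail=1, size=1
write(8): buf=[74 8 _ _], head=0, tail=2, size=2
read(): buf=[_ 8 _ _], head=1, tail=2, size=1
write(69): buf=[_ 8 69 _], head=1, tail=3, size=2
read(): buf=[_ _ 69 _], head=2, tail=3, size=1
read(): buf=[_ _ _ _], head=3, tail=3, size=0
write(66): buf=[_ _ _ 66], head=3, tail=0, size=1
read(): buf=[_ _ _ _], head=0, tail=0, size=0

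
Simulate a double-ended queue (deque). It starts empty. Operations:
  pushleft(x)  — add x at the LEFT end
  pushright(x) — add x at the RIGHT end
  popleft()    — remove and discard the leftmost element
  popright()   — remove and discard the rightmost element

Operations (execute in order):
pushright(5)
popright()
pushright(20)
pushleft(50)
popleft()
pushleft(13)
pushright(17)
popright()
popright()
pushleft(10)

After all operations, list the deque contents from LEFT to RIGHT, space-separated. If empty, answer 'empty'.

Answer: 10 13

Derivation:
pushright(5): [5]
popright(): []
pushright(20): [20]
pushleft(50): [50, 20]
popleft(): [20]
pushleft(13): [13, 20]
pushright(17): [13, 20, 17]
popright(): [13, 20]
popright(): [13]
pushleft(10): [10, 13]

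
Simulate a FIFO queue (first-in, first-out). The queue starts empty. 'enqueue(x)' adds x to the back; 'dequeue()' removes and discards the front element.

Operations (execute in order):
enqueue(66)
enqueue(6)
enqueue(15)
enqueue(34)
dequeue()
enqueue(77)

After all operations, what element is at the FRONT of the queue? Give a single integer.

Answer: 6

Derivation:
enqueue(66): queue = [66]
enqueue(6): queue = [66, 6]
enqueue(15): queue = [66, 6, 15]
enqueue(34): queue = [66, 6, 15, 34]
dequeue(): queue = [6, 15, 34]
enqueue(77): queue = [6, 15, 34, 77]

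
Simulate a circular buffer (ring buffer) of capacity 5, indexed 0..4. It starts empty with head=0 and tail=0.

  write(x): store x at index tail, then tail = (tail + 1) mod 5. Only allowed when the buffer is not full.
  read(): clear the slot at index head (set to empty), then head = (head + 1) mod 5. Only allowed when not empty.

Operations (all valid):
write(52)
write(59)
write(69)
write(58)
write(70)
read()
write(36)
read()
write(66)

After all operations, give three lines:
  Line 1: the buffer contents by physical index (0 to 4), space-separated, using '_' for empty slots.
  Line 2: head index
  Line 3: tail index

Answer: 36 66 69 58 70
2
2

Derivation:
write(52): buf=[52 _ _ _ _], head=0, tail=1, size=1
write(59): buf=[52 59 _ _ _], head=0, tail=2, size=2
write(69): buf=[52 59 69 _ _], head=0, tail=3, size=3
write(58): buf=[52 59 69 58 _], head=0, tail=4, size=4
write(70): buf=[52 59 69 58 70], head=0, tail=0, size=5
read(): buf=[_ 59 69 58 70], head=1, tail=0, size=4
write(36): buf=[36 59 69 58 70], head=1, tail=1, size=5
read(): buf=[36 _ 69 58 70], head=2, tail=1, size=4
write(66): buf=[36 66 69 58 70], head=2, tail=2, size=5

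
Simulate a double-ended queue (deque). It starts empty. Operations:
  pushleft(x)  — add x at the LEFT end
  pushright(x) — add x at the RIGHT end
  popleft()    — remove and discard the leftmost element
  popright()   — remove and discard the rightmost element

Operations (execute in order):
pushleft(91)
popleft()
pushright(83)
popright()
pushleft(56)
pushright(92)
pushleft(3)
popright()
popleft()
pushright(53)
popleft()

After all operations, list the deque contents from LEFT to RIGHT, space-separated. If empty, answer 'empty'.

pushleft(91): [91]
popleft(): []
pushright(83): [83]
popright(): []
pushleft(56): [56]
pushright(92): [56, 92]
pushleft(3): [3, 56, 92]
popright(): [3, 56]
popleft(): [56]
pushright(53): [56, 53]
popleft(): [53]

Answer: 53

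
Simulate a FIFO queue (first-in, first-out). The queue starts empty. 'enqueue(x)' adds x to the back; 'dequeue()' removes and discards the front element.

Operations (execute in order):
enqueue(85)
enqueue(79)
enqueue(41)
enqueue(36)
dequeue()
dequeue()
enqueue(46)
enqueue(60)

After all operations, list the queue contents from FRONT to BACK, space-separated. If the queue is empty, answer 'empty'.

enqueue(85): [85]
enqueue(79): [85, 79]
enqueue(41): [85, 79, 41]
enqueue(36): [85, 79, 41, 36]
dequeue(): [79, 41, 36]
dequeue(): [41, 36]
enqueue(46): [41, 36, 46]
enqueue(60): [41, 36, 46, 60]

Answer: 41 36 46 60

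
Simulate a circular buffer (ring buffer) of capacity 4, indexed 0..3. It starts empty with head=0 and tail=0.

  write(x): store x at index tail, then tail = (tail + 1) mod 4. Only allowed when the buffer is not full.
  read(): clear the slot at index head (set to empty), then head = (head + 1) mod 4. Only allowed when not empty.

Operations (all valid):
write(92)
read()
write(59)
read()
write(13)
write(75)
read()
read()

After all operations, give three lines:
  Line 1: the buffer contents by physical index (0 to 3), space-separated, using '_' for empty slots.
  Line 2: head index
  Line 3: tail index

write(92): buf=[92 _ _ _], head=0, tail=1, size=1
read(): buf=[_ _ _ _], head=1, tail=1, size=0
write(59): buf=[_ 59 _ _], head=1, tail=2, size=1
read(): buf=[_ _ _ _], head=2, tail=2, size=0
write(13): buf=[_ _ 13 _], head=2, tail=3, size=1
write(75): buf=[_ _ 13 75], head=2, tail=0, size=2
read(): buf=[_ _ _ 75], head=3, tail=0, size=1
read(): buf=[_ _ _ _], head=0, tail=0, size=0

Answer: _ _ _ _
0
0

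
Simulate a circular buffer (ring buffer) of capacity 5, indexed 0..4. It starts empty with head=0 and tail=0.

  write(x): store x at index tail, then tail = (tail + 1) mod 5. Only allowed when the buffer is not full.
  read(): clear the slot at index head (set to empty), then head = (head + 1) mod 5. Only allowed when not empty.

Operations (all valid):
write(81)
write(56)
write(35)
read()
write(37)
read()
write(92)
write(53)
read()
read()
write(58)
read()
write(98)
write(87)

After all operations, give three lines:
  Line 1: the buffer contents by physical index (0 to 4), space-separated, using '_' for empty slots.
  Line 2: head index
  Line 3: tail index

Answer: 53 58 98 87 _
0
4

Derivation:
write(81): buf=[81 _ _ _ _], head=0, tail=1, size=1
write(56): buf=[81 56 _ _ _], head=0, tail=2, size=2
write(35): buf=[81 56 35 _ _], head=0, tail=3, size=3
read(): buf=[_ 56 35 _ _], head=1, tail=3, size=2
write(37): buf=[_ 56 35 37 _], head=1, tail=4, size=3
read(): buf=[_ _ 35 37 _], head=2, tail=4, size=2
write(92): buf=[_ _ 35 37 92], head=2, tail=0, size=3
write(53): buf=[53 _ 35 37 92], head=2, tail=1, size=4
read(): buf=[53 _ _ 37 92], head=3, tail=1, size=3
read(): buf=[53 _ _ _ 92], head=4, tail=1, size=2
write(58): buf=[53 58 _ _ 92], head=4, tail=2, size=3
read(): buf=[53 58 _ _ _], head=0, tail=2, size=2
write(98): buf=[53 58 98 _ _], head=0, tail=3, size=3
write(87): buf=[53 58 98 87 _], head=0, tail=4, size=4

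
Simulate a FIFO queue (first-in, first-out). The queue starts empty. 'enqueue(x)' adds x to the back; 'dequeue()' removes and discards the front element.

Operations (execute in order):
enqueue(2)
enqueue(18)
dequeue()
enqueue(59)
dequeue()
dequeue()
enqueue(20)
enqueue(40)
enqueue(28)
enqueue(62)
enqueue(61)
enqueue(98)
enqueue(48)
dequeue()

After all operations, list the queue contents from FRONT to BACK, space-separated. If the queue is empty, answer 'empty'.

Answer: 40 28 62 61 98 48

Derivation:
enqueue(2): [2]
enqueue(18): [2, 18]
dequeue(): [18]
enqueue(59): [18, 59]
dequeue(): [59]
dequeue(): []
enqueue(20): [20]
enqueue(40): [20, 40]
enqueue(28): [20, 40, 28]
enqueue(62): [20, 40, 28, 62]
enqueue(61): [20, 40, 28, 62, 61]
enqueue(98): [20, 40, 28, 62, 61, 98]
enqueue(48): [20, 40, 28, 62, 61, 98, 48]
dequeue(): [40, 28, 62, 61, 98, 48]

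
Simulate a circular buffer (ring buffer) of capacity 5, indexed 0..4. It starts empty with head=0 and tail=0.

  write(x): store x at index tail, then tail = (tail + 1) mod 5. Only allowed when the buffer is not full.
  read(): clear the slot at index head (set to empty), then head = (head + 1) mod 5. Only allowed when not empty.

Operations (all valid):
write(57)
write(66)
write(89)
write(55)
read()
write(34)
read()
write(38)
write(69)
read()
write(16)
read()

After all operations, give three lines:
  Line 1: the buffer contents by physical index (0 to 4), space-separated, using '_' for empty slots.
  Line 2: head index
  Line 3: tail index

write(57): buf=[57 _ _ _ _], head=0, tail=1, size=1
write(66): buf=[57 66 _ _ _], head=0, tail=2, size=2
write(89): buf=[57 66 89 _ _], head=0, tail=3, size=3
write(55): buf=[57 66 89 55 _], head=0, tail=4, size=4
read(): buf=[_ 66 89 55 _], head=1, tail=4, size=3
write(34): buf=[_ 66 89 55 34], head=1, tail=0, size=4
read(): buf=[_ _ 89 55 34], head=2, tail=0, size=3
write(38): buf=[38 _ 89 55 34], head=2, tail=1, size=4
write(69): buf=[38 69 89 55 34], head=2, tail=2, size=5
read(): buf=[38 69 _ 55 34], head=3, tail=2, size=4
write(16): buf=[38 69 16 55 34], head=3, tail=3, size=5
read(): buf=[38 69 16 _ 34], head=4, tail=3, size=4

Answer: 38 69 16 _ 34
4
3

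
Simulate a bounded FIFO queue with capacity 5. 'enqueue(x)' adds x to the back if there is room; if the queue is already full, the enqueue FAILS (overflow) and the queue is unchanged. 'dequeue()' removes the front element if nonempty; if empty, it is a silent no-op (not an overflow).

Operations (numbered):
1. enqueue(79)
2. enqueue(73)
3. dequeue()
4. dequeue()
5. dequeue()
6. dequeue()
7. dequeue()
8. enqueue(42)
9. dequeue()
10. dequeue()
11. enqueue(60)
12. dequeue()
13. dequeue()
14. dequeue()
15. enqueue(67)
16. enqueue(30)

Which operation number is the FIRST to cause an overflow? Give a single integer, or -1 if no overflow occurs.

1. enqueue(79): size=1
2. enqueue(73): size=2
3. dequeue(): size=1
4. dequeue(): size=0
5. dequeue(): empty, no-op, size=0
6. dequeue(): empty, no-op, size=0
7. dequeue(): empty, no-op, size=0
8. enqueue(42): size=1
9. dequeue(): size=0
10. dequeue(): empty, no-op, size=0
11. enqueue(60): size=1
12. dequeue(): size=0
13. dequeue(): empty, no-op, size=0
14. dequeue(): empty, no-op, size=0
15. enqueue(67): size=1
16. enqueue(30): size=2

Answer: -1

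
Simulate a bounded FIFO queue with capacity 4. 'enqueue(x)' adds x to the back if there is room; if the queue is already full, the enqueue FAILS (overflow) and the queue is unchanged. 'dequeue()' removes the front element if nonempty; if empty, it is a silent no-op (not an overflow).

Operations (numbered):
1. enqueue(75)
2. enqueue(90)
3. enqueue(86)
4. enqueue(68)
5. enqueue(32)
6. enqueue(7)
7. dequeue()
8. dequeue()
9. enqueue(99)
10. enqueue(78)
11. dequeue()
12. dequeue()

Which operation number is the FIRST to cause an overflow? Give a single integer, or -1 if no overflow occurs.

Answer: 5

Derivation:
1. enqueue(75): size=1
2. enqueue(90): size=2
3. enqueue(86): size=3
4. enqueue(68): size=4
5. enqueue(32): size=4=cap → OVERFLOW (fail)
6. enqueue(7): size=4=cap → OVERFLOW (fail)
7. dequeue(): size=3
8. dequeue(): size=2
9. enqueue(99): size=3
10. enqueue(78): size=4
11. dequeue(): size=3
12. dequeue(): size=2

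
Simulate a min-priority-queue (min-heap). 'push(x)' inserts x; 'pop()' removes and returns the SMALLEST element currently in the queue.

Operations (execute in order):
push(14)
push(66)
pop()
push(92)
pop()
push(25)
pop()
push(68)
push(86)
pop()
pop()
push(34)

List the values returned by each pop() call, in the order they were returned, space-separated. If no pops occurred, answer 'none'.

Answer: 14 66 25 68 86

Derivation:
push(14): heap contents = [14]
push(66): heap contents = [14, 66]
pop() → 14: heap contents = [66]
push(92): heap contents = [66, 92]
pop() → 66: heap contents = [92]
push(25): heap contents = [25, 92]
pop() → 25: heap contents = [92]
push(68): heap contents = [68, 92]
push(86): heap contents = [68, 86, 92]
pop() → 68: heap contents = [86, 92]
pop() → 86: heap contents = [92]
push(34): heap contents = [34, 92]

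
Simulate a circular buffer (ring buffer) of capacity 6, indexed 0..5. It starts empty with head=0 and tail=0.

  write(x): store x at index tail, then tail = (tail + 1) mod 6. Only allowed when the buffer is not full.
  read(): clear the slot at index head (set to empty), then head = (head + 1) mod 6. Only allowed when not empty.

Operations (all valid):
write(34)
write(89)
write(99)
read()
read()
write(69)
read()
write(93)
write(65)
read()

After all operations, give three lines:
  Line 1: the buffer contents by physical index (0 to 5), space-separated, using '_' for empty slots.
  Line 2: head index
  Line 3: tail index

write(34): buf=[34 _ _ _ _ _], head=0, tail=1, size=1
write(89): buf=[34 89 _ _ _ _], head=0, tail=2, size=2
write(99): buf=[34 89 99 _ _ _], head=0, tail=3, size=3
read(): buf=[_ 89 99 _ _ _], head=1, tail=3, size=2
read(): buf=[_ _ 99 _ _ _], head=2, tail=3, size=1
write(69): buf=[_ _ 99 69 _ _], head=2, tail=4, size=2
read(): buf=[_ _ _ 69 _ _], head=3, tail=4, size=1
write(93): buf=[_ _ _ 69 93 _], head=3, tail=5, size=2
write(65): buf=[_ _ _ 69 93 65], head=3, tail=0, size=3
read(): buf=[_ _ _ _ 93 65], head=4, tail=0, size=2

Answer: _ _ _ _ 93 65
4
0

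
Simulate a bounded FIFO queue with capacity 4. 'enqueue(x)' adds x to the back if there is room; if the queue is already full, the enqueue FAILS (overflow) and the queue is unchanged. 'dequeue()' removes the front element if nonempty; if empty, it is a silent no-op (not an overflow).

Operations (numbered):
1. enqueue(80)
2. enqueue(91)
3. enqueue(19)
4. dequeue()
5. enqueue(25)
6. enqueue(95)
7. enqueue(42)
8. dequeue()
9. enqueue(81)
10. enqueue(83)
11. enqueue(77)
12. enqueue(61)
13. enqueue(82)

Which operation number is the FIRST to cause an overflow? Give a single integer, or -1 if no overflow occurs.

1. enqueue(80): size=1
2. enqueue(91): size=2
3. enqueue(19): size=3
4. dequeue(): size=2
5. enqueue(25): size=3
6. enqueue(95): size=4
7. enqueue(42): size=4=cap → OVERFLOW (fail)
8. dequeue(): size=3
9. enqueue(81): size=4
10. enqueue(83): size=4=cap → OVERFLOW (fail)
11. enqueue(77): size=4=cap → OVERFLOW (fail)
12. enqueue(61): size=4=cap → OVERFLOW (fail)
13. enqueue(82): size=4=cap → OVERFLOW (fail)

Answer: 7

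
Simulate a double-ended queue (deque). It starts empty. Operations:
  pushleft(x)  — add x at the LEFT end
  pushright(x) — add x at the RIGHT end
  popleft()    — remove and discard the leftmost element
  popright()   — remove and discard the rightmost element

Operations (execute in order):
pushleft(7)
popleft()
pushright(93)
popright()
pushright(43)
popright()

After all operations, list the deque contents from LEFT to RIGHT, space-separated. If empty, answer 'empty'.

pushleft(7): [7]
popleft(): []
pushright(93): [93]
popright(): []
pushright(43): [43]
popright(): []

Answer: empty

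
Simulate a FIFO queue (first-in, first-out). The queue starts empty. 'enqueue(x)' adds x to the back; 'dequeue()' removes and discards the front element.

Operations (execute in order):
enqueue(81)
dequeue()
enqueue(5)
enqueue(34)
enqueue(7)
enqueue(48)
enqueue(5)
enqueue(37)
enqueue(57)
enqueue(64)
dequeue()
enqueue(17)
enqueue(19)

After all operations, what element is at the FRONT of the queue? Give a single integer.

enqueue(81): queue = [81]
dequeue(): queue = []
enqueue(5): queue = [5]
enqueue(34): queue = [5, 34]
enqueue(7): queue = [5, 34, 7]
enqueue(48): queue = [5, 34, 7, 48]
enqueue(5): queue = [5, 34, 7, 48, 5]
enqueue(37): queue = [5, 34, 7, 48, 5, 37]
enqueue(57): queue = [5, 34, 7, 48, 5, 37, 57]
enqueue(64): queue = [5, 34, 7, 48, 5, 37, 57, 64]
dequeue(): queue = [34, 7, 48, 5, 37, 57, 64]
enqueue(17): queue = [34, 7, 48, 5, 37, 57, 64, 17]
enqueue(19): queue = [34, 7, 48, 5, 37, 57, 64, 17, 19]

Answer: 34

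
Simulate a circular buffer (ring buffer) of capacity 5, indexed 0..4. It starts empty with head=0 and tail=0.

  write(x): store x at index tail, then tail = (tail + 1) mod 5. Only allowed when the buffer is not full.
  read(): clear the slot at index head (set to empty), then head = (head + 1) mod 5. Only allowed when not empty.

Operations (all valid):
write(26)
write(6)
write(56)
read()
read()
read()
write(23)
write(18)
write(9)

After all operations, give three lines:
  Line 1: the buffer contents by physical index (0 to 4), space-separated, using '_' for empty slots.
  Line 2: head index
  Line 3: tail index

write(26): buf=[26 _ _ _ _], head=0, tail=1, size=1
write(6): buf=[26 6 _ _ _], head=0, tail=2, size=2
write(56): buf=[26 6 56 _ _], head=0, tail=3, size=3
read(): buf=[_ 6 56 _ _], head=1, tail=3, size=2
read(): buf=[_ _ 56 _ _], head=2, tail=3, size=1
read(): buf=[_ _ _ _ _], head=3, tail=3, size=0
write(23): buf=[_ _ _ 23 _], head=3, tail=4, size=1
write(18): buf=[_ _ _ 23 18], head=3, tail=0, size=2
write(9): buf=[9 _ _ 23 18], head=3, tail=1, size=3

Answer: 9 _ _ 23 18
3
1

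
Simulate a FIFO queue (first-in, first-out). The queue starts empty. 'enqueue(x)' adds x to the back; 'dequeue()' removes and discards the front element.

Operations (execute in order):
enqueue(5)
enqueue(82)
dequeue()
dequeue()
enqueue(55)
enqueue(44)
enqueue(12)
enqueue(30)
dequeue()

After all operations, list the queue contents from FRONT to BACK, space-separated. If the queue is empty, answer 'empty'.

enqueue(5): [5]
enqueue(82): [5, 82]
dequeue(): [82]
dequeue(): []
enqueue(55): [55]
enqueue(44): [55, 44]
enqueue(12): [55, 44, 12]
enqueue(30): [55, 44, 12, 30]
dequeue(): [44, 12, 30]

Answer: 44 12 30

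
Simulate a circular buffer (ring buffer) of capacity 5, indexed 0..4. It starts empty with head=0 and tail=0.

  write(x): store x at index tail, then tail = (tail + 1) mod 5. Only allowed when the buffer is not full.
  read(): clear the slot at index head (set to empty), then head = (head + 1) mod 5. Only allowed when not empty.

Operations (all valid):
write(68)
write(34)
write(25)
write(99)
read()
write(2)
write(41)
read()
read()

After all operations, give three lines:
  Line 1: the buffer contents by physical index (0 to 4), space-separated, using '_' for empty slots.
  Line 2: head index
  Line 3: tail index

Answer: 41 _ _ 99 2
3
1

Derivation:
write(68): buf=[68 _ _ _ _], head=0, tail=1, size=1
write(34): buf=[68 34 _ _ _], head=0, tail=2, size=2
write(25): buf=[68 34 25 _ _], head=0, tail=3, size=3
write(99): buf=[68 34 25 99 _], head=0, tail=4, size=4
read(): buf=[_ 34 25 99 _], head=1, tail=4, size=3
write(2): buf=[_ 34 25 99 2], head=1, tail=0, size=4
write(41): buf=[41 34 25 99 2], head=1, tail=1, size=5
read(): buf=[41 _ 25 99 2], head=2, tail=1, size=4
read(): buf=[41 _ _ 99 2], head=3, tail=1, size=3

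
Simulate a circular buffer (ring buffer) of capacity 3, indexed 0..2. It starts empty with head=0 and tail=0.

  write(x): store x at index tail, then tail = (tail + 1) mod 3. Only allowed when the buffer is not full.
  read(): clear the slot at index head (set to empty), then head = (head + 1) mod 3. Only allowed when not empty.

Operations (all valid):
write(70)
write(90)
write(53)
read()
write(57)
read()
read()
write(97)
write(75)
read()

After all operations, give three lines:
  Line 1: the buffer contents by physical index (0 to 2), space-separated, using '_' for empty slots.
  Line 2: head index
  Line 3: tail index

Answer: _ 97 75
1
0

Derivation:
write(70): buf=[70 _ _], head=0, tail=1, size=1
write(90): buf=[70 90 _], head=0, tail=2, size=2
write(53): buf=[70 90 53], head=0, tail=0, size=3
read(): buf=[_ 90 53], head=1, tail=0, size=2
write(57): buf=[57 90 53], head=1, tail=1, size=3
read(): buf=[57 _ 53], head=2, tail=1, size=2
read(): buf=[57 _ _], head=0, tail=1, size=1
write(97): buf=[57 97 _], head=0, tail=2, size=2
write(75): buf=[57 97 75], head=0, tail=0, size=3
read(): buf=[_ 97 75], head=1, tail=0, size=2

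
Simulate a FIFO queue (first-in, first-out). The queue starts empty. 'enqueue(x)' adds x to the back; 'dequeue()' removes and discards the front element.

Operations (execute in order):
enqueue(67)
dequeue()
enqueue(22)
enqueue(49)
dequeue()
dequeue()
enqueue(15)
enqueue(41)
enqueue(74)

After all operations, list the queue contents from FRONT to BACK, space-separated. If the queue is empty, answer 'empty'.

Answer: 15 41 74

Derivation:
enqueue(67): [67]
dequeue(): []
enqueue(22): [22]
enqueue(49): [22, 49]
dequeue(): [49]
dequeue(): []
enqueue(15): [15]
enqueue(41): [15, 41]
enqueue(74): [15, 41, 74]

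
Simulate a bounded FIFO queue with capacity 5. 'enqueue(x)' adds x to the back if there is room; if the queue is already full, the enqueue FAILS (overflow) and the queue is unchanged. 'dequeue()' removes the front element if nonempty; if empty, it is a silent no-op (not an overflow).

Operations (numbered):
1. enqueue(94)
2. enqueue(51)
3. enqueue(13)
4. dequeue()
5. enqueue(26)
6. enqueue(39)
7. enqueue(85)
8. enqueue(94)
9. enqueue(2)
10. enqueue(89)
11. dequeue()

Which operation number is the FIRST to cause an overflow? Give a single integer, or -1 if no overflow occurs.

Answer: 8

Derivation:
1. enqueue(94): size=1
2. enqueue(51): size=2
3. enqueue(13): size=3
4. dequeue(): size=2
5. enqueue(26): size=3
6. enqueue(39): size=4
7. enqueue(85): size=5
8. enqueue(94): size=5=cap → OVERFLOW (fail)
9. enqueue(2): size=5=cap → OVERFLOW (fail)
10. enqueue(89): size=5=cap → OVERFLOW (fail)
11. dequeue(): size=4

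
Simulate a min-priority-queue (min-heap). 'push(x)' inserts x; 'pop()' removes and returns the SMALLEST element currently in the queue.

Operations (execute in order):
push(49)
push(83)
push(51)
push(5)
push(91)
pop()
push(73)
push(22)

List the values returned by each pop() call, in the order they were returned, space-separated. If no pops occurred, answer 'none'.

push(49): heap contents = [49]
push(83): heap contents = [49, 83]
push(51): heap contents = [49, 51, 83]
push(5): heap contents = [5, 49, 51, 83]
push(91): heap contents = [5, 49, 51, 83, 91]
pop() → 5: heap contents = [49, 51, 83, 91]
push(73): heap contents = [49, 51, 73, 83, 91]
push(22): heap contents = [22, 49, 51, 73, 83, 91]

Answer: 5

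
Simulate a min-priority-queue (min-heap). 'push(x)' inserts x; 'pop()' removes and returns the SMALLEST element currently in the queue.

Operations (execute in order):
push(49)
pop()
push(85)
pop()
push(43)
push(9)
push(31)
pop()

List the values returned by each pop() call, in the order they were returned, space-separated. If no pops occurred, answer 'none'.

Answer: 49 85 9

Derivation:
push(49): heap contents = [49]
pop() → 49: heap contents = []
push(85): heap contents = [85]
pop() → 85: heap contents = []
push(43): heap contents = [43]
push(9): heap contents = [9, 43]
push(31): heap contents = [9, 31, 43]
pop() → 9: heap contents = [31, 43]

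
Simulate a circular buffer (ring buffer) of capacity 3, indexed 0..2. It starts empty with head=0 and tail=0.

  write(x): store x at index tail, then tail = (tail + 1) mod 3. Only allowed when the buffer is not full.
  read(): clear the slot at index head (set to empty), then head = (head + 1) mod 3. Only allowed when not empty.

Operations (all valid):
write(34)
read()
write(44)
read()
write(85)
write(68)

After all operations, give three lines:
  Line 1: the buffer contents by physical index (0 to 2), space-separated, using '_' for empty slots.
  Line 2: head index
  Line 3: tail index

write(34): buf=[34 _ _], head=0, tail=1, size=1
read(): buf=[_ _ _], head=1, tail=1, size=0
write(44): buf=[_ 44 _], head=1, tail=2, size=1
read(): buf=[_ _ _], head=2, tail=2, size=0
write(85): buf=[_ _ 85], head=2, tail=0, size=1
write(68): buf=[68 _ 85], head=2, tail=1, size=2

Answer: 68 _ 85
2
1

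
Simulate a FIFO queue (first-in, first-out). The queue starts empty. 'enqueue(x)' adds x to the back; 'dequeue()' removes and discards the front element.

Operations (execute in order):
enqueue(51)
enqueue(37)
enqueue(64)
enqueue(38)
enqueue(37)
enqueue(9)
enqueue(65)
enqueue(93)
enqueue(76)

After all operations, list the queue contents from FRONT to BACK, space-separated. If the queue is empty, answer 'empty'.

Answer: 51 37 64 38 37 9 65 93 76

Derivation:
enqueue(51): [51]
enqueue(37): [51, 37]
enqueue(64): [51, 37, 64]
enqueue(38): [51, 37, 64, 38]
enqueue(37): [51, 37, 64, 38, 37]
enqueue(9): [51, 37, 64, 38, 37, 9]
enqueue(65): [51, 37, 64, 38, 37, 9, 65]
enqueue(93): [51, 37, 64, 38, 37, 9, 65, 93]
enqueue(76): [51, 37, 64, 38, 37, 9, 65, 93, 76]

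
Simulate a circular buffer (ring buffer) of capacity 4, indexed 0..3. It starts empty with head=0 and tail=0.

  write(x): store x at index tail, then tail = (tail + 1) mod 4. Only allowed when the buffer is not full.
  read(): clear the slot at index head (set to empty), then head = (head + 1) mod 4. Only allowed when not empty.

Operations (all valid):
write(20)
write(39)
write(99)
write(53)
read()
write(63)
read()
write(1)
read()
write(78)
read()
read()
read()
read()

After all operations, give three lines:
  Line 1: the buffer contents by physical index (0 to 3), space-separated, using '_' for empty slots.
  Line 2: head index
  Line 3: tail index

write(20): buf=[20 _ _ _], head=0, tail=1, size=1
write(39): buf=[20 39 _ _], head=0, tail=2, size=2
write(99): buf=[20 39 99 _], head=0, tail=3, size=3
write(53): buf=[20 39 99 53], head=0, tail=0, size=4
read(): buf=[_ 39 99 53], head=1, tail=0, size=3
write(63): buf=[63 39 99 53], head=1, tail=1, size=4
read(): buf=[63 _ 99 53], head=2, tail=1, size=3
write(1): buf=[63 1 99 53], head=2, tail=2, size=4
read(): buf=[63 1 _ 53], head=3, tail=2, size=3
write(78): buf=[63 1 78 53], head=3, tail=3, size=4
read(): buf=[63 1 78 _], head=0, tail=3, size=3
read(): buf=[_ 1 78 _], head=1, tail=3, size=2
read(): buf=[_ _ 78 _], head=2, tail=3, size=1
read(): buf=[_ _ _ _], head=3, tail=3, size=0

Answer: _ _ _ _
3
3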